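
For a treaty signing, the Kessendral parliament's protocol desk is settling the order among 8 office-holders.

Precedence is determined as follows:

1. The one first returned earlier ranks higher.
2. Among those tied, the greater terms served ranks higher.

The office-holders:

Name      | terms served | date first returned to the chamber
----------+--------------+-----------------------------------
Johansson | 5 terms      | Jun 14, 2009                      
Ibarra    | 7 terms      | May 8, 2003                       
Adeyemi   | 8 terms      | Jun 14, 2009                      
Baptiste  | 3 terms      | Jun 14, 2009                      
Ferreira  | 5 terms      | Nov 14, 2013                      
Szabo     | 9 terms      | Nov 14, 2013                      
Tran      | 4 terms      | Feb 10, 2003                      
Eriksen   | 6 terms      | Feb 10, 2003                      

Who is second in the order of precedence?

Tran

By date first returned to the chamber (earlier first): Eriksen and Tran (both Feb 10, 2003); then Ibarra (May 8, 2003); then Adeyemi, Johansson and Baptiste (each Jun 14, 2009); then Szabo and Ferreira (both Nov 14, 2013).
Among Eriksen and Tran, by terms served (higher first): Eriksen (6 terms) before Tran (4 terms).
Among Adeyemi, Johansson and Baptiste, by terms served (higher first): Adeyemi (8 terms) before Johansson (5 terms) before Baptiste (3 terms).
Among Szabo and Ferreira, by terms served (higher first): Szabo (9 terms) before Ferreira (5 terms).
Order: Eriksen, Tran, Ibarra, Adeyemi, Johansson, Baptiste, Szabo, Ferreira.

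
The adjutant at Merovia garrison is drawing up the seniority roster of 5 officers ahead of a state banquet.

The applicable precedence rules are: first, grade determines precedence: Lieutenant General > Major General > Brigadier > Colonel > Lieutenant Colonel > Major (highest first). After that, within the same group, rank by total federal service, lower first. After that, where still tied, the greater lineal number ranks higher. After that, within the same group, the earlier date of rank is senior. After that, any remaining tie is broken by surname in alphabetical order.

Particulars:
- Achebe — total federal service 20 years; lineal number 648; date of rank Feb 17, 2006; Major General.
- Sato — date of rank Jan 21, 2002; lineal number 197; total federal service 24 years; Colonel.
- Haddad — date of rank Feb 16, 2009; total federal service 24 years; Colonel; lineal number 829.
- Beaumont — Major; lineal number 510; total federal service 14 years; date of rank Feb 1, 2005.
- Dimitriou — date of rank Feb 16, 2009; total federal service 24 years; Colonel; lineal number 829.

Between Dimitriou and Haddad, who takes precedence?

Dimitriou

By grade: Achebe (Major General); then Dimitriou, Haddad and Sato (Colonel); then Beaumont (Major).
Dimitriou, Haddad and Sato all have total federal service 24 years, so the next rule applies.
Among Dimitriou, Haddad and Sato, by lineal number (higher first): Dimitriou and Haddad (829) before Sato (197).
Dimitriou and Haddad both have date of rank Feb 16, 2009, so the next rule applies.
Among Dimitriou and Haddad, alphabetically by surname: Dimitriou before Haddad.
So Dimitriou takes precedence.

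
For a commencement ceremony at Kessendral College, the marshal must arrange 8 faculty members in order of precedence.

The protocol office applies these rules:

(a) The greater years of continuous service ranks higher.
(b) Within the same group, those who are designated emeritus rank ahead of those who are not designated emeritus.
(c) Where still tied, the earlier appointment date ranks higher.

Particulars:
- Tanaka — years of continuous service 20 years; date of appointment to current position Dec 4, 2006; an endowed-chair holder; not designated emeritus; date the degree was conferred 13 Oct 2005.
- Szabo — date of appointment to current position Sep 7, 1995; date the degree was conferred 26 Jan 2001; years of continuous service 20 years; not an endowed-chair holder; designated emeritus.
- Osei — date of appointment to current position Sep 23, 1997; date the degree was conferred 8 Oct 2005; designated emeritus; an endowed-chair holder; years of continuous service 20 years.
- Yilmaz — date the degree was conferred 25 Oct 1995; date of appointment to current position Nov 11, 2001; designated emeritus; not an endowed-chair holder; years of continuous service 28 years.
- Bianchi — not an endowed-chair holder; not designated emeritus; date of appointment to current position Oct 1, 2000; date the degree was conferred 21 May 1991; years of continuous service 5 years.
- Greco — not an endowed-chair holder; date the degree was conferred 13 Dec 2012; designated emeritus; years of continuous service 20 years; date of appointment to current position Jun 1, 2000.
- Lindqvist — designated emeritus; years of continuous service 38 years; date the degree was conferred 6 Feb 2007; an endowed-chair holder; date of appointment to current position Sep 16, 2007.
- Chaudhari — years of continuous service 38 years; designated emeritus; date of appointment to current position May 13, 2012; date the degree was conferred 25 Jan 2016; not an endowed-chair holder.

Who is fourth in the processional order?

By years of continuous service (higher first): Lindqvist and Chaudhari (both 38 years); then Yilmaz (28 years); then Szabo, Osei, Greco and Tanaka (each 20 years); then Bianchi (5 years).
Lindqvist and Chaudhari are each designated emeritus, so the next rule applies.
Among Lindqvist and Chaudhari, by date of appointment to current position (earlier first): Lindqvist (Sep 16, 2007) before Chaudhari (May 13, 2012).
Among Szabo, Osei, Greco and Tanaka, designated emeritus before not designated emeritus: Szabo, Osei and Greco (designated emeritus) before Tanaka (not designated emeritus).
Among Szabo, Osei and Greco, by date of appointment to current position (earlier first): Szabo (Sep 7, 1995) before Osei (Sep 23, 1997) before Greco (Jun 1, 2000).
Order: Lindqvist, Chaudhari, Yilmaz, Szabo, Osei, Greco, Tanaka, Bianchi.

Szabo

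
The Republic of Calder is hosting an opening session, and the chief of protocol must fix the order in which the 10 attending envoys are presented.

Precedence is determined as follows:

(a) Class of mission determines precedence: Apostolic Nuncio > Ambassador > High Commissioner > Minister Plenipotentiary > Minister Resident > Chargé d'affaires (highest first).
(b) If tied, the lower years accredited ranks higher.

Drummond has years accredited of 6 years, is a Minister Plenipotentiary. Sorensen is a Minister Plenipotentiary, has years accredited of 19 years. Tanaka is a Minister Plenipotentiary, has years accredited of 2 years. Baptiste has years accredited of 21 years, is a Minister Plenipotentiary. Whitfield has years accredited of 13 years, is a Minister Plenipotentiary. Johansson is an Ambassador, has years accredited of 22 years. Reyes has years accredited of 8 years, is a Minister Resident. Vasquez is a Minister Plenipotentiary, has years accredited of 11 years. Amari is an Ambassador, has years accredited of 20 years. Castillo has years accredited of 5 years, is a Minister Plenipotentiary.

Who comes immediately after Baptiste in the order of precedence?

Reyes

By class of mission: Amari and Johansson (Ambassador); then Tanaka, Castillo, Drummond, Vasquez, Whitfield, Sorensen and Baptiste (Minister Plenipotentiary); then Reyes (Minister Resident).
Among Amari and Johansson, by years accredited (lower first): Amari (20 years) before Johansson (22 years).
Among Tanaka, Castillo, Drummond, Vasquez, Whitfield, Sorensen and Baptiste, by years accredited (lower first): Tanaka (2 years) before Castillo (5 years) before Drummond (6 years) before Vasquez (11 years) before Whitfield (13 years) before Sorensen (19 years) before Baptiste (21 years).
Order: Amari, Johansson, Tanaka, Castillo, Drummond, Vasquez, Whitfield, Sorensen, Baptiste, Reyes.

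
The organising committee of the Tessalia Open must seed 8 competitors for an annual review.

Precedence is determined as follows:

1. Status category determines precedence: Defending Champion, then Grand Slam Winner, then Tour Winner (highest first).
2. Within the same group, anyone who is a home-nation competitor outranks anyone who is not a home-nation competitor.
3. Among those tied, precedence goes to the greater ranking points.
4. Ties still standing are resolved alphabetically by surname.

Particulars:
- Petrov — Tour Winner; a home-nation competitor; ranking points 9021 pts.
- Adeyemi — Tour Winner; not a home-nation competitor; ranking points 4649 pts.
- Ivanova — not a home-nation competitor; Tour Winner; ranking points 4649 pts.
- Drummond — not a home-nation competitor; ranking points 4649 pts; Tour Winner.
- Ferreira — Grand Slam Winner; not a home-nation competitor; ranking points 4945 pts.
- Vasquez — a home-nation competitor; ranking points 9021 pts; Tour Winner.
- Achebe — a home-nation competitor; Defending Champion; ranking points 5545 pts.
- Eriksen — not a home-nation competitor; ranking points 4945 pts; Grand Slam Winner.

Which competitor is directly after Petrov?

Vasquez

By status category: Achebe (Defending Champion); then Eriksen and Ferreira (Grand Slam Winner); then Petrov, Vasquez, Adeyemi, Drummond and Ivanova (Tour Winner).
Eriksen and Ferreira are each not a home-nation competitor, so the next rule applies.
Eriksen and Ferreira both have ranking points 4945 pts, so the next rule applies.
Among Eriksen and Ferreira, alphabetically by surname: Eriksen before Ferreira.
Among Petrov, Vasquez, Adeyemi, Drummond and Ivanova, a home-nation competitor before not a home-nation competitor: Petrov and Vasquez (a home-nation competitor) before Adeyemi, Drummond and Ivanova (not a home-nation competitor).
Petrov and Vasquez both have ranking points 9021 pts, so the next rule applies.
Among Petrov and Vasquez, alphabetically by surname: Petrov before Vasquez.
Adeyemi, Drummond and Ivanova all have ranking points 4649 pts, so the next rule applies.
Among Adeyemi, Drummond and Ivanova, alphabetically by surname: Adeyemi before Drummond before Ivanova.
Order: Achebe, Eriksen, Ferreira, Petrov, Vasquez, Adeyemi, Drummond, Ivanova.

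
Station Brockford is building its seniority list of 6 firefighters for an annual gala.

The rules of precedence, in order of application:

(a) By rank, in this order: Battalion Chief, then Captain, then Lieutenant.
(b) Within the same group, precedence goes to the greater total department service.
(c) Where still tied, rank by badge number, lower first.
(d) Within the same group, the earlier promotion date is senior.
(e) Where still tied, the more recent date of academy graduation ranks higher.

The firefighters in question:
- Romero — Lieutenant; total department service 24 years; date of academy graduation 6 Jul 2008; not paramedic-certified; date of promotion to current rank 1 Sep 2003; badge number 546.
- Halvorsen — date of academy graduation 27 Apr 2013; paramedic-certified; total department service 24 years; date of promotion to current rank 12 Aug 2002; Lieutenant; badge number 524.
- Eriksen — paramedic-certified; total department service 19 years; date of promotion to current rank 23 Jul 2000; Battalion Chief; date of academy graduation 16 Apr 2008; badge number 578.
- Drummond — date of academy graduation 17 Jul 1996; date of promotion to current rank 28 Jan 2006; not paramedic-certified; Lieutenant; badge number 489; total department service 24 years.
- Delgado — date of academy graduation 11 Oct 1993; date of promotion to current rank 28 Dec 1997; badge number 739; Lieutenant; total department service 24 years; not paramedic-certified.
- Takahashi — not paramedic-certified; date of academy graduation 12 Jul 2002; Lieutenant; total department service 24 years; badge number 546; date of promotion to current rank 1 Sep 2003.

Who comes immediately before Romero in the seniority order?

By rank: Eriksen (Battalion Chief); then Drummond, Halvorsen, Romero, Takahashi and Delgado (Lieutenant).
Drummond, Halvorsen, Romero, Takahashi and Delgado all have total department service 24 years, so the next rule applies.
Among Drummond, Halvorsen, Romero, Takahashi and Delgado, by badge number (lower first): Drummond (489) before Halvorsen (524) before Romero and Takahashi (546) before Delgado (739).
Romero and Takahashi both have date of promotion to current rank 1 Sep 2003, so the next rule applies.
Among Romero and Takahashi, by date of academy graduation (later first): Romero (6 Jul 2008) before Takahashi (12 Jul 2002).
Order: Eriksen, Drummond, Halvorsen, Romero, Takahashi, Delgado.

Halvorsen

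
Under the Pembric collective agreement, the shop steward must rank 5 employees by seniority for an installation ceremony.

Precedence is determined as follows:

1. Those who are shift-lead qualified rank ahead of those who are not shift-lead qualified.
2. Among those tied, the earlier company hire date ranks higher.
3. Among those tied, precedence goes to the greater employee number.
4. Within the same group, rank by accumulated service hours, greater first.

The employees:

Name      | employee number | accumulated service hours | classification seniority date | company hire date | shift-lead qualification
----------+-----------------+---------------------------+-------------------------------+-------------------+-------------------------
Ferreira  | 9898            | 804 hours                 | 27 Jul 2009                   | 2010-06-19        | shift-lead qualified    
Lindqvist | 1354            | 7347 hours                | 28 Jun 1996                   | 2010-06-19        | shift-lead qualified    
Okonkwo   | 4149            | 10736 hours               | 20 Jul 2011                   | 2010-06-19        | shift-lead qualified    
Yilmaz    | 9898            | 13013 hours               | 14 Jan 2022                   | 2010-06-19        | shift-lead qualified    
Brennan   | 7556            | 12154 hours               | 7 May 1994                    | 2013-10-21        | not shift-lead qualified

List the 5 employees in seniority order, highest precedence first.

By the first rule: Yilmaz, Ferreira, Okonkwo and Lindqvist (each shift-lead qualified); then Brennan (not shift-lead qualified).
Yilmaz, Ferreira, Okonkwo and Lindqvist all have company hire date 2010-06-19, so the next rule applies.
Among Yilmaz, Ferreira, Okonkwo and Lindqvist, by employee number (higher first): Yilmaz and Ferreira (9898) before Okonkwo (4149) before Lindqvist (1354).
Among Yilmaz and Ferreira, by accumulated service hours (higher first): Yilmaz (13013 hours) before Ferreira (804 hours).
Full order: Yilmaz, Ferreira, Okonkwo, Lindqvist, Brennan.

Yilmaz, Ferreira, Okonkwo, Lindqvist, Brennan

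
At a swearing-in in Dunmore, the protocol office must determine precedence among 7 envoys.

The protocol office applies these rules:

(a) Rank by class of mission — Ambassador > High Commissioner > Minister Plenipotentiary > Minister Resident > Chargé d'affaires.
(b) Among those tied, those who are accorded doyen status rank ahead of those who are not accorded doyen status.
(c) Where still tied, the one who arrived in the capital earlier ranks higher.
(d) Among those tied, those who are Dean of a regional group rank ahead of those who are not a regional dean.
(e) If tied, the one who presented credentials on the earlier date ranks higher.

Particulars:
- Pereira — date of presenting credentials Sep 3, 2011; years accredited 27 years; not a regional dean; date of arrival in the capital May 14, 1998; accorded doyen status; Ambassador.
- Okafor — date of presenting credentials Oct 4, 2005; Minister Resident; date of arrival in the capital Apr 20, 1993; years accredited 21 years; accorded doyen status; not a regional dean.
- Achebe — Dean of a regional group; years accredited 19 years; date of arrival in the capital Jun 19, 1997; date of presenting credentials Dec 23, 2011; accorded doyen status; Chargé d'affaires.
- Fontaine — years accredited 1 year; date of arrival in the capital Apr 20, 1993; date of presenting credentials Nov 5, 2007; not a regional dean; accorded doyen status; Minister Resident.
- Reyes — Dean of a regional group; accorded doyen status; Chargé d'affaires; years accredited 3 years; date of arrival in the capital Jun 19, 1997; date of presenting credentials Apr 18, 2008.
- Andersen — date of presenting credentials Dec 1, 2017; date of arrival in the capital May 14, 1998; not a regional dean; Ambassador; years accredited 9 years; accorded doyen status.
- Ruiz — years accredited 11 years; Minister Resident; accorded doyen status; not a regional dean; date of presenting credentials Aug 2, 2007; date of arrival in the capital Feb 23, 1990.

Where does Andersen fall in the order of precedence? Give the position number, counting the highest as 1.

2

By class of mission: Pereira and Andersen (Ambassador); then Ruiz, Okafor and Fontaine (Minister Resident); then Reyes and Achebe (Chargé d'affaires).
Pereira and Andersen are each accorded doyen status, so the next rule applies.
Pereira and Andersen both have date of arrival in the capital May 14, 1998, so the next rule applies.
Pereira and Andersen are each not a regional dean, so the next rule applies.
Among Pereira and Andersen, by date of presenting credentials (earlier first): Pereira (Sep 3, 2011) before Andersen (Dec 1, 2017).
Ruiz, Okafor and Fontaine are each accorded doyen status, so the next rule applies.
Among Ruiz, Okafor and Fontaine, by date of arrival in the capital (earlier first): Ruiz (Feb 23, 1990) before Okafor and Fontaine (Apr 20, 1993).
Okafor and Fontaine are each not a regional dean, so the next rule applies.
Among Okafor and Fontaine, by date of presenting credentials (earlier first): Okafor (Oct 4, 2005) before Fontaine (Nov 5, 2007).
Reyes and Achebe are each accorded doyen status, so the next rule applies.
Reyes and Achebe both have date of arrival in the capital Jun 19, 1997, so the next rule applies.
Reyes and Achebe are each Dean of a regional group, so the next rule applies.
Among Reyes and Achebe, by date of presenting credentials (earlier first): Reyes (Apr 18, 2008) before Achebe (Dec 23, 2011).
Order: Pereira, Andersen, Ruiz, Okafor, Fontaine, Reyes, Achebe. So position 2.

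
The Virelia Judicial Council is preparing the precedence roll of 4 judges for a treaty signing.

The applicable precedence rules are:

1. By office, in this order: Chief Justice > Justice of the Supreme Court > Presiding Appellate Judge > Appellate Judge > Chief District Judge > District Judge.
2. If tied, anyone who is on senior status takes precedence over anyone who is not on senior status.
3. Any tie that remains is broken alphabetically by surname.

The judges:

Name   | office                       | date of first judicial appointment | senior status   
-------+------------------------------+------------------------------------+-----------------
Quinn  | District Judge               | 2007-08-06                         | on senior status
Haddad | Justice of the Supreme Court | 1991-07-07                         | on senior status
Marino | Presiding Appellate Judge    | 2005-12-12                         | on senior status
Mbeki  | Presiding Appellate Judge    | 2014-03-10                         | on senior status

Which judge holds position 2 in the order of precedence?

Marino

By office: Haddad (Justice of the Supreme Court); then Marino and Mbeki (Presiding Appellate Judge); then Quinn (District Judge).
Marino and Mbeki are each on senior status, so the next rule applies.
Among Marino and Mbeki, alphabetically by surname: Marino before Mbeki.
Order: Haddad, Marino, Mbeki, Quinn.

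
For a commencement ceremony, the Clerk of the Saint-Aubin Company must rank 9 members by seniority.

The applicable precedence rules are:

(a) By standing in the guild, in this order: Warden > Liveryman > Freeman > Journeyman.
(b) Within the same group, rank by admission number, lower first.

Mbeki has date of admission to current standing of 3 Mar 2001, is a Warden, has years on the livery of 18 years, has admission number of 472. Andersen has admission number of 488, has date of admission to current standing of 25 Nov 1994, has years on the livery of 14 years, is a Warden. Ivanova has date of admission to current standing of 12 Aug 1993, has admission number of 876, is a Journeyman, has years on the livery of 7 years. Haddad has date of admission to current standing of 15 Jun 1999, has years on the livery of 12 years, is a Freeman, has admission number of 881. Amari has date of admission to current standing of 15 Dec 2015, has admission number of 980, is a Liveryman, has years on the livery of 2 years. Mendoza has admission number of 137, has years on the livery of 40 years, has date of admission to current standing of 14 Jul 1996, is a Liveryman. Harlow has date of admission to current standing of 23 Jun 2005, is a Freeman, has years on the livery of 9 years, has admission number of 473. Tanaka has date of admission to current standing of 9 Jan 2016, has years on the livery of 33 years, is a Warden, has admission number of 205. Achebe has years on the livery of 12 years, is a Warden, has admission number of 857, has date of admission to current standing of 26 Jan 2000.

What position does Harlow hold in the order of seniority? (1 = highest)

By standing in the guild: Tanaka, Mbeki, Andersen and Achebe (Warden); then Mendoza and Amari (Liveryman); then Harlow and Haddad (Freeman); then Ivanova (Journeyman).
Among Tanaka, Mbeki, Andersen and Achebe, by admission number (lower first): Tanaka (205) before Mbeki (472) before Andersen (488) before Achebe (857).
Among Mendoza and Amari, by admission number (lower first): Mendoza (137) before Amari (980).
Among Harlow and Haddad, by admission number (lower first): Harlow (473) before Haddad (881).
Order: Tanaka, Mbeki, Andersen, Achebe, Mendoza, Amari, Harlow, Haddad, Ivanova. So position 7.

7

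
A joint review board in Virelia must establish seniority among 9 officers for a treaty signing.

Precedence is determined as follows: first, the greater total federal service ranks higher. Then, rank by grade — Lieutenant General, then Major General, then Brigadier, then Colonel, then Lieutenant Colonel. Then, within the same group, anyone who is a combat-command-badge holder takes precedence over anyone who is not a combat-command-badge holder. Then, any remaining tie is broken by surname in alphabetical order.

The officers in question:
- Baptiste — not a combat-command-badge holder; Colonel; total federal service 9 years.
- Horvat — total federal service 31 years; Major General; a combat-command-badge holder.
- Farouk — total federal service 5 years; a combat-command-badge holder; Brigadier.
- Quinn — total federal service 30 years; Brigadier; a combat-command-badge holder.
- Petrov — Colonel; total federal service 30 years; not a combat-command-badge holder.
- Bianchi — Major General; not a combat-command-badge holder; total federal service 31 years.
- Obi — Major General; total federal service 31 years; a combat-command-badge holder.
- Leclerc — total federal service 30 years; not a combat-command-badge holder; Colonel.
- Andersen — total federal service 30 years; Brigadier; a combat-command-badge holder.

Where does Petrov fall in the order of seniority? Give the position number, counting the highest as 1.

7

By total federal service (higher first): Horvat, Obi and Bianchi (each 31 years); then Andersen, Quinn, Leclerc and Petrov (each 30 years); then Baptiste (9 years); then Farouk (5 years).
Horvat, Obi and Bianchi are each Major General, so the next rule applies.
Among Horvat, Obi and Bianchi, a combat-command-badge holder before not a combat-command-badge holder: Horvat and Obi (a combat-command-badge holder) before Bianchi (not a combat-command-badge holder).
Among Horvat and Obi, alphabetically by surname: Horvat before Obi.
Among Andersen, Quinn, Leclerc and Petrov, by grade: Andersen and Quinn (Brigadier) before Leclerc and Petrov (Colonel).
Andersen and Quinn are each a combat-command-badge holder, so the next rule applies.
Among Andersen and Quinn, alphabetically by surname: Andersen before Quinn.
Leclerc and Petrov are each not a combat-command-badge holder, so the next rule applies.
Among Leclerc and Petrov, alphabetically by surname: Leclerc before Petrov.
Order: Horvat, Obi, Bianchi, Andersen, Quinn, Leclerc, Petrov, Baptiste, Farouk. So position 7.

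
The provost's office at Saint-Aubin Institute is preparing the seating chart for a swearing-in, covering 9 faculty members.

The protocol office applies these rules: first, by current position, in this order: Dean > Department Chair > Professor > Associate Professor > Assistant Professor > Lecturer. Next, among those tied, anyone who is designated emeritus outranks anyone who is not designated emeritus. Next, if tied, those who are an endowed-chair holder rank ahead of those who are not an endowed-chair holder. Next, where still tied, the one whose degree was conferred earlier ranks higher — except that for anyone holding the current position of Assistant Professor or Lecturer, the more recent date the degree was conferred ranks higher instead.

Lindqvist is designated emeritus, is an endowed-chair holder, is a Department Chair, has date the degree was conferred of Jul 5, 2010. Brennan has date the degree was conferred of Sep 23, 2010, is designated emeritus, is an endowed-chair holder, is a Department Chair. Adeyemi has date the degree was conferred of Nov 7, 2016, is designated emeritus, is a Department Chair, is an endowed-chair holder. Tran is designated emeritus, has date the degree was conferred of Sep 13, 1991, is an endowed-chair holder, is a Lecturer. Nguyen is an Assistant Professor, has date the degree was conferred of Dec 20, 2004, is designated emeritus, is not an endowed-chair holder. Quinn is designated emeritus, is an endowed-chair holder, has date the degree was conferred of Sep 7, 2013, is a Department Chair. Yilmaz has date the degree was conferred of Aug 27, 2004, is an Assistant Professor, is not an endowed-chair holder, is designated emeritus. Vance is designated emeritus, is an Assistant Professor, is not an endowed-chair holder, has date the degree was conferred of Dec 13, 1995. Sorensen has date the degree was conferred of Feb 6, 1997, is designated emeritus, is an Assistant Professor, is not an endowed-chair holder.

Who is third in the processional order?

Quinn

By current position: Lindqvist, Brennan, Quinn and Adeyemi (Department Chair); then Nguyen, Yilmaz, Sorensen and Vance (Assistant Professor); then Tran (Lecturer).
Lindqvist, Brennan, Quinn and Adeyemi are each designated emeritus, so the next rule applies.
Lindqvist, Brennan, Quinn and Adeyemi are each an endowed-chair holder, so the next rule applies.
Among Lindqvist, Brennan, Quinn and Adeyemi, by date the degree was conferred (earlier first): Lindqvist (Jul 5, 2010) before Brennan (Sep 23, 2010) before Quinn (Sep 7, 2013) before Adeyemi (Nov 7, 2016).
Nguyen, Yilmaz, Sorensen and Vance are each designated emeritus, so the next rule applies.
Nguyen, Yilmaz, Sorensen and Vance are each not an endowed-chair holder, so the next rule applies.
Among Nguyen, Yilmaz, Sorensen and Vance, by date the degree was conferred (later first) (reversed rule for this group): Nguyen (Dec 20, 2004) before Yilmaz (Aug 27, 2004) before Sorensen (Feb 6, 1997) before Vance (Dec 13, 1995).
Order: Lindqvist, Brennan, Quinn, Adeyemi, Nguyen, Yilmaz, Sorensen, Vance, Tran.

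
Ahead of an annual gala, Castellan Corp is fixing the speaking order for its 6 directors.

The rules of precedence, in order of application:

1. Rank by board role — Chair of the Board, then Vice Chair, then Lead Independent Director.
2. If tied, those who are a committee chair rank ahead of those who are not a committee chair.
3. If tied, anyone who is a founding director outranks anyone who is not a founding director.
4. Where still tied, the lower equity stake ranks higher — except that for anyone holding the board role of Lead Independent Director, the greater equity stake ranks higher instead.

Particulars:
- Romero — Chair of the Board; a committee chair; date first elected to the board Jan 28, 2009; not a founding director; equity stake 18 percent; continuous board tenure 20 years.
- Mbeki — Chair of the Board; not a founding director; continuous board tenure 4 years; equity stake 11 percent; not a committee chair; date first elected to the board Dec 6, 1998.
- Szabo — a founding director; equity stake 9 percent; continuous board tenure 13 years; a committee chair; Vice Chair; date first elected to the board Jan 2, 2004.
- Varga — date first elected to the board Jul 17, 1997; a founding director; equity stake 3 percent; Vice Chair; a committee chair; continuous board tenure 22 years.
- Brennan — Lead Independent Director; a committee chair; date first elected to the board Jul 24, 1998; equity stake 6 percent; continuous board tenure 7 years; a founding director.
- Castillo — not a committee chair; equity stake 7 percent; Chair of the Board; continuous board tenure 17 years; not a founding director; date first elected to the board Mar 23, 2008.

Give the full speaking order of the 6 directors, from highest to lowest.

By board role: Romero, Castillo and Mbeki (Chair of the Board); then Varga and Szabo (Vice Chair); then Brennan (Lead Independent Director).
Among Romero, Castillo and Mbeki, a committee chair before not a committee chair: Romero (a committee chair) before Castillo and Mbeki (not a committee chair).
Castillo and Mbeki are each not a founding director, so the next rule applies.
Among Castillo and Mbeki, by equity stake (lower first): Castillo (7 percent) before Mbeki (11 percent).
Varga and Szabo are each a committee chair, so the next rule applies.
Varga and Szabo are each a founding director, so the next rule applies.
Among Varga and Szabo, by equity stake (lower first): Varga (3 percent) before Szabo (9 percent).
Full order: Romero, Castillo, Mbeki, Varga, Szabo, Brennan.

Romero, Castillo, Mbeki, Varga, Szabo, Brennan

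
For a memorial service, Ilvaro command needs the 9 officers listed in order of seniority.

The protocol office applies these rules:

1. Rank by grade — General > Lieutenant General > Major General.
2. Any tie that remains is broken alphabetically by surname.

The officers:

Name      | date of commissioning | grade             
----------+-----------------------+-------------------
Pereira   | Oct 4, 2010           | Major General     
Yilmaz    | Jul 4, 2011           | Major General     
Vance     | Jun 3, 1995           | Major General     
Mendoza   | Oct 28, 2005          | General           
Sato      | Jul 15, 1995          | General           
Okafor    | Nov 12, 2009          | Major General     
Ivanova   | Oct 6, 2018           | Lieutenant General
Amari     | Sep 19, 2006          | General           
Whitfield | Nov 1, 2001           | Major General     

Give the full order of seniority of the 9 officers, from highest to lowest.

Amari, Mendoza, Sato, Ivanova, Okafor, Pereira, Vance, Whitfield, Yilmaz

By grade: Amari, Mendoza and Sato (General); then Ivanova (Lieutenant General); then Okafor, Pereira, Vance, Whitfield and Yilmaz (Major General).
Among Amari, Mendoza and Sato, alphabetically by surname: Amari before Mendoza before Sato.
Among Okafor, Pereira, Vance, Whitfield and Yilmaz, alphabetically by surname: Okafor before Pereira before Vance before Whitfield before Yilmaz.
Full order: Amari, Mendoza, Sato, Ivanova, Okafor, Pereira, Vance, Whitfield, Yilmaz.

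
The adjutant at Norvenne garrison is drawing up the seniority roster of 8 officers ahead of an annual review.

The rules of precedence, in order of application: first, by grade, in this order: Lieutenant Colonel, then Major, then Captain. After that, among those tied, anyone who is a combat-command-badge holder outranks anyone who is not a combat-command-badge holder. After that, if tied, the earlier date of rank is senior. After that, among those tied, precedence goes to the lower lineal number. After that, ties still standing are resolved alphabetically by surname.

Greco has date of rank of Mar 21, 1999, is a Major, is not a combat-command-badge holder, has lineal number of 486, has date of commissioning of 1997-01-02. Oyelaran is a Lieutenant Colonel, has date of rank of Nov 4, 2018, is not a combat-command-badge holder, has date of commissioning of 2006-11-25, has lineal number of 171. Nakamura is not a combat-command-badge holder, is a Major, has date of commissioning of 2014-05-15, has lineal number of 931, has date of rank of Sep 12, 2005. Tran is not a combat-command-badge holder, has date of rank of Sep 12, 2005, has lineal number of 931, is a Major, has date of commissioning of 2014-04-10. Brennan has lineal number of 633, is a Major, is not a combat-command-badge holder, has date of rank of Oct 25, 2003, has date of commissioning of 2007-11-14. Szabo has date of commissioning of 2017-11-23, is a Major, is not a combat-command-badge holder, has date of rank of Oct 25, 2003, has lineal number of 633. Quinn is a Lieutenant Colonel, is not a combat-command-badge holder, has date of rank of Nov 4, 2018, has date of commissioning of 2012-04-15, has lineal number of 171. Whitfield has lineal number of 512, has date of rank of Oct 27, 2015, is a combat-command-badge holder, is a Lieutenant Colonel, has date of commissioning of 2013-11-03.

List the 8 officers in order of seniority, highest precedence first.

By grade: Whitfield, Oyelaran and Quinn (Lieutenant Colonel); then Greco, Brennan, Szabo, Nakamura and Tran (Major).
Among Whitfield, Oyelaran and Quinn, a combat-command-badge holder before not a combat-command-badge holder: Whitfield (a combat-command-badge holder) before Oyelaran and Quinn (not a combat-command-badge holder).
Oyelaran and Quinn both have date of rank Nov 4, 2018, so the next rule applies.
Oyelaran and Quinn both have lineal number 171, so the next rule applies.
Among Oyelaran and Quinn, alphabetically by surname: Oyelaran before Quinn.
Greco, Brennan, Szabo, Nakamura and Tran are each not a combat-command-badge holder, so the next rule applies.
Among Greco, Brennan, Szabo, Nakamura and Tran, by date of rank (earlier first): Greco (Mar 21, 1999) before Brennan and Szabo (Oct 25, 2003) before Nakamura and Tran (Sep 12, 2005).
Brennan and Szabo both have lineal number 633, so the next rule applies.
Among Brennan and Szabo, alphabetically by surname: Brennan before Szabo.
Nakamura and Tran both have lineal number 931, so the next rule applies.
Among Nakamura and Tran, alphabetically by surname: Nakamura before Tran.
Full order: Whitfield, Oyelaran, Quinn, Greco, Brennan, Szabo, Nakamura, Tran.

Whitfield, Oyelaran, Quinn, Greco, Brennan, Szabo, Nakamura, Tran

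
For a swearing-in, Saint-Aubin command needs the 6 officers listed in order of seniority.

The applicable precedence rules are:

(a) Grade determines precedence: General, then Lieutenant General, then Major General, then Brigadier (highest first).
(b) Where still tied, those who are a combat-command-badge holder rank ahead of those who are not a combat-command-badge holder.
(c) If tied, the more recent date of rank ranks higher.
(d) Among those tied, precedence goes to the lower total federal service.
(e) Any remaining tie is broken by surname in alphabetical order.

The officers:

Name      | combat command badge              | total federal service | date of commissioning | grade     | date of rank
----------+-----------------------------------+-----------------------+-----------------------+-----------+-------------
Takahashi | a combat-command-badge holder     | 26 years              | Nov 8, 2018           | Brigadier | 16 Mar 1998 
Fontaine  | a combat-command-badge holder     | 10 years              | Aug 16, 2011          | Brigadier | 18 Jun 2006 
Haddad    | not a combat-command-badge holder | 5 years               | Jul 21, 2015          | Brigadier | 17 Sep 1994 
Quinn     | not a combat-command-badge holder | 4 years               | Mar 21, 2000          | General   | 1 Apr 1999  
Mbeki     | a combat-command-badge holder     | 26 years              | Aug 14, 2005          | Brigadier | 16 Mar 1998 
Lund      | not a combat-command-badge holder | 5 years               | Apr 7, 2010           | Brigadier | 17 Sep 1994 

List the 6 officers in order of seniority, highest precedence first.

By grade: Quinn (General); then Fontaine, Mbeki, Takahashi, Haddad and Lund (Brigadier).
Among Fontaine, Mbeki, Takahashi, Haddad and Lund, a combat-command-badge holder before not a combat-command-badge holder: Fontaine, Mbeki and Takahashi (a combat-command-badge holder) before Haddad and Lund (not a combat-command-badge holder).
Among Fontaine, Mbeki and Takahashi, by date of rank (later first): Fontaine (18 Jun 2006) before Mbeki and Takahashi (16 Mar 1998).
Mbeki and Takahashi both have total federal service 26 years, so the next rule applies.
Among Mbeki and Takahashi, alphabetically by surname: Mbeki before Takahashi.
Haddad and Lund both have date of rank 17 Sep 1994, so the next rule applies.
Haddad and Lund both have total federal service 5 years, so the next rule applies.
Among Haddad and Lund, alphabetically by surname: Haddad before Lund.
Full order: Quinn, Fontaine, Mbeki, Takahashi, Haddad, Lund.

Quinn, Fontaine, Mbeki, Takahashi, Haddad, Lund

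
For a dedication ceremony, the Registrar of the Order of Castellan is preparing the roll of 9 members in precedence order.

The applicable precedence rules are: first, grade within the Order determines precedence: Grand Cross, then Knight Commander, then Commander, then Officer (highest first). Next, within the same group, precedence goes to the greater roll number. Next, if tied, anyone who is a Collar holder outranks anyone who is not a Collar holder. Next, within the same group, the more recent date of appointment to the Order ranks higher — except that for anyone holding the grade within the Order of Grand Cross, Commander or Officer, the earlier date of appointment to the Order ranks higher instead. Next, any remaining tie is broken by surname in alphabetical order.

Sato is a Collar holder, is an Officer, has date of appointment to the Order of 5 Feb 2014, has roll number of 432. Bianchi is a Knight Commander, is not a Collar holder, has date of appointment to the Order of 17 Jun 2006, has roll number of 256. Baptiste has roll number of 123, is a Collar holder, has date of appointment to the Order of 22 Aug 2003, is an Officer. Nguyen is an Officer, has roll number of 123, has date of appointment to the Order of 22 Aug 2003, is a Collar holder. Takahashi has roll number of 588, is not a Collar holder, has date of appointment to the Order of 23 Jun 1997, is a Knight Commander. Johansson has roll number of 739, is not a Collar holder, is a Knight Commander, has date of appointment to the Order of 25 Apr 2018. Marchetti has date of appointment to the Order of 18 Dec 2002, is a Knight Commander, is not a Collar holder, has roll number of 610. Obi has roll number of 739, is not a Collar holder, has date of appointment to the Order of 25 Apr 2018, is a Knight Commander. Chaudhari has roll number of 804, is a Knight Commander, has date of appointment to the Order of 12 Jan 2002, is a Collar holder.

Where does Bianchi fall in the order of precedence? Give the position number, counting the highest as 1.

By grade within the Order: Chaudhari, Johansson, Obi, Marchetti, Takahashi and Bianchi (Knight Commander); then Sato, Baptiste and Nguyen (Officer).
Among Chaudhari, Johansson, Obi, Marchetti, Takahashi and Bianchi, by roll number (higher first): Chaudhari (804) before Johansson and Obi (739) before Marchetti (610) before Takahashi (588) before Bianchi (256).
Johansson and Obi are each not a Collar holder, so the next rule applies.
Johansson and Obi both have date of appointment to the Order 25 Apr 2018, so the next rule applies.
Among Johansson and Obi, alphabetically by surname: Johansson before Obi.
Among Sato, Baptiste and Nguyen, by roll number (higher first): Sato (432) before Baptiste and Nguyen (123).
Baptiste and Nguyen are each a Collar holder, so the next rule applies.
Baptiste and Nguyen both have date of appointment to the Order 22 Aug 2003, so the next rule applies.
Among Baptiste and Nguyen, alphabetically by surname: Baptiste before Nguyen.
Order: Chaudhari, Johansson, Obi, Marchetti, Takahashi, Bianchi, Sato, Baptiste, Nguyen. So position 6.

6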